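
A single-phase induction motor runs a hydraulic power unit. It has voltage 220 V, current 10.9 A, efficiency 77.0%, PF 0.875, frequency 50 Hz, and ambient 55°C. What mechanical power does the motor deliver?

P_in = V·I·cosφ = 220 × 10.9 × 0.875 = 2098 W
P_out = η·P_in = 0.77 × 2098 = 1615 W

1.62 kW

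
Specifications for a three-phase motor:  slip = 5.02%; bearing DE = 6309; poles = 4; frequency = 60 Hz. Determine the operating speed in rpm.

n_s = 120f/p = 120×60/4 = 1800 rpm
n = n_s(1 − s) = 1800 × (1 − 0.0502) = 1710 rpm

1710 rpm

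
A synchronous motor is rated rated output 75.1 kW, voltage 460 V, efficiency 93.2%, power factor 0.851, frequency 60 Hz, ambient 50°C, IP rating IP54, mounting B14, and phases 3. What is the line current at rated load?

119 A

P_out = 75.1 kW = 75100 W
P_in = P_out / η = 75100 / 0.932 = 80579 W
I_L = P_in / (√3·V_L·cosφ) = 80579 / (1.732 × 460 × 0.851) = 119 A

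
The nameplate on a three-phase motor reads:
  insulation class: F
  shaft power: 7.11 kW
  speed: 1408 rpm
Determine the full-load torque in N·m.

48.2 N·m

ω = 2π × 1408/60 = 147.4 rad/s
τ = P/ω = 7110/147.4 = 48.2 N·m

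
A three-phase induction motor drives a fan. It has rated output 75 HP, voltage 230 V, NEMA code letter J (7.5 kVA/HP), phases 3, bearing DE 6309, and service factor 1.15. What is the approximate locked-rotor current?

S_LR = 7.5 × 75 = 562.5 kVA
I_LR = S_LR/(√3·V_L) = 562500/(1.732×230) = 1410 A

1410 A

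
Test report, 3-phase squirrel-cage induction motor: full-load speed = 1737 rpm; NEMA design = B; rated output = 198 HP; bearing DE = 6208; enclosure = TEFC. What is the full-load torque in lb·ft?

599 lb·ft

P_out = 198 × 746 = 147708 W
ω = 2π × 1737/60 = 181.9 rad/s
τ = P_out/ω = 147708/181.9 = 812 N·m
In lb·ft: 812/1.356 = 599 lb·ft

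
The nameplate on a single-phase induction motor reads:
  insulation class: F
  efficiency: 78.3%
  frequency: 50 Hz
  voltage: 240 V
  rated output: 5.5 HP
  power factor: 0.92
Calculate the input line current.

P_out = 5.5 × 746 = 4103 W
P_in = P_out / η = 4103 / 0.783 = 5240 W
I = P_in / (V·cosφ) = 5240 / (240 × 0.92) = 23.7 A

23.7 A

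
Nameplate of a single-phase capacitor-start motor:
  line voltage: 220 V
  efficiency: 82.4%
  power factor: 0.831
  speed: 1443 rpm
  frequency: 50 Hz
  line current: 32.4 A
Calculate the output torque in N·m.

P_in = V·I·cosφ = 220 × 32.4 × 0.831 = 5923 W
P_out = η·P_in = 0.824 × 5923 = 4881 W
n = 1443 rpm
ω = 2π×1443/60 = 151.1 rad/s
τ = P_out/ω = 4881/151.1 = 32.3 N·m

32.3 N·m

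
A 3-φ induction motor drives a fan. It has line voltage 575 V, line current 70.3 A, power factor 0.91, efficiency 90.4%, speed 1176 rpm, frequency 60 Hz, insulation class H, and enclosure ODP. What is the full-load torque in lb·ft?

P_in = √3·V·I·cosφ = 1.732 × 575 × 70.3 × 0.91 = 63711 W
P_out = η·P_in = 0.904 × 63711 = 57595 W
n = 1176 rpm
ω = 2π×1176/60 = 123.2 rad/s
τ = P_out/ω = 57595/123.2 = 467.5 N·m
In lb·ft: 467.5/1.356 = 345 lb·ft

345 lb·ft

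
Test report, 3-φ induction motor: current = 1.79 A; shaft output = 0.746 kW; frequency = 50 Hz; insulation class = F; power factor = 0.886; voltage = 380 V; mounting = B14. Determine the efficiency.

71.5 %

P_out = 0.746 kW = 746 W
P_in = √3·V_L·I_L·cosφ = 1.732 × 380 × 1.79 × 0.886 = 1044 W
η = P_out / P_in = 746 / 1044 = 0.715 = 71.5%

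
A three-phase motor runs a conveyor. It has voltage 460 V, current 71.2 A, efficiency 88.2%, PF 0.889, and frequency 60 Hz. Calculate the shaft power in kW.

44.5 kW

P_in = √3·V·I·cosφ = 1.732 × 460 × 71.2 × 0.889 = 50430 W
P_out = η·P_in = 0.882 × 50430 = 44479 W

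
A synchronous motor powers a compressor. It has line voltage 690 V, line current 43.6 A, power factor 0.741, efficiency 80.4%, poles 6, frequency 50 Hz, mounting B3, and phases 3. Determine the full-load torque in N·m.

P_in = √3·V·I·cosφ = 1.732 × 690 × 43.6 × 0.741 = 38610 W
P_out = η·P_in = 0.804 × 38610 = 31042 W
n = n_s = 120×50/6 = 1000 rpm (synchronous)
ω = 2π×1000/60 = 104.7 rad/s
τ = P_out/ω = 31042/104.7 = 296 N·m

296 N·m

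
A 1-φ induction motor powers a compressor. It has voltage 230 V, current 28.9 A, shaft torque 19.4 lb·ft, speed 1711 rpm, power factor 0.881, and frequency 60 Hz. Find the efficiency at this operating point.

τ = 19.4 lb·ft × 1.356 = 26.31 N·m
ω = 2π × 1711/60 = 179.2 rad/s; P_out = τω = 26.31 × 179.2 = 4715 W
P_in = V·I·cosφ = 230 × 28.9 × 0.881 = 5856 W
η = P_out / P_in = 4715 / 5856 = 0.805 = 80.5%

80.5 %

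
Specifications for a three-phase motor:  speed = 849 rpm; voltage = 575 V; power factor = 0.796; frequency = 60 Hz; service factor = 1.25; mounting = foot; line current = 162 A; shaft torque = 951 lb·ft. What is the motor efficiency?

89.3 %

τ = 951 lb·ft × 1.356 = 1290 N·m
ω = 2π × 849/60 = 88.91 rad/s; P_out = τω = 1290 × 88.91 = 114694 W
P_in = √3·V_L·I_L·cosφ = 1.732 × 575 × 162 × 0.796 = 128423 W
η = P_out / P_in = 114694 / 128423 = 0.893 = 89.3%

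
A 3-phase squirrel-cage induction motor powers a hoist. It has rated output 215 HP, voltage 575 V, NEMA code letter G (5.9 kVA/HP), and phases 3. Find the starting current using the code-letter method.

1270 A

S_LR = 5.9 × 215 = 1268.5 kVA
I_LR = S_LR/(√3·V_L) = 1268500/(1.732×575) = 1270 A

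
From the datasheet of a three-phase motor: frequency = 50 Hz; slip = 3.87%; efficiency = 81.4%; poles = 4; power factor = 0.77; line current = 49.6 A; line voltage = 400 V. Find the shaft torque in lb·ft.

P_in = √3·V·I·cosφ = 1.732 × 400 × 49.6 × 0.77 = 26459 W
P_out = η·P_in = 0.814 × 26459 = 21538 W
n_s = 120×50/4 = 1500 rpm; n = 1500×(1−0.0387) = 1442 rpm
ω = 2π×1442/60 = 151 rad/s
τ = P_out/ω = 21538/151 = 142.6 N·m
In lb·ft: 142.6/1.356 = 105 lb·ft

105 lb·ft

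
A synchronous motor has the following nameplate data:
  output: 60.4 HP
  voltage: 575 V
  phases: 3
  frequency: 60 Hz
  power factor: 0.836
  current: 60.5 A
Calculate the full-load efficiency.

89.5 %

P_out = 60.4 × 746 = 45058 W
P_in = √3·V_L·I_L·cosφ = 1.732 × 575 × 60.5 × 0.836 = 50371 W
η = P_out / P_in = 45058 / 50371 = 0.895 = 89.5%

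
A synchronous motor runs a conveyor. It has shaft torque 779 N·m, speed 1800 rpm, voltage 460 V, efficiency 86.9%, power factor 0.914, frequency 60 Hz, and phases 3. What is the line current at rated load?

232 A

ω = 2π×1800/60 = 188.5 rad/s; P_out = τω = 779 × 188.5 = 146842 W
P_in = P_out / η = 146842 / 0.869 = 168978 W
I_L = P_in / (√3·V_L·cosφ) = 168978 / (1.732 × 460 × 0.914) = 232 A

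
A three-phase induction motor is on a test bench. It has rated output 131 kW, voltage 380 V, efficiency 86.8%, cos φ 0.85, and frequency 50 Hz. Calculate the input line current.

270 A

P_out = 131 kW = 131000 W
P_in = P_out / η = 131000 / 0.868 = 150922 W
I_L = P_in / (√3·V_L·cosφ) = 150922 / (1.732 × 380 × 0.85) = 270 A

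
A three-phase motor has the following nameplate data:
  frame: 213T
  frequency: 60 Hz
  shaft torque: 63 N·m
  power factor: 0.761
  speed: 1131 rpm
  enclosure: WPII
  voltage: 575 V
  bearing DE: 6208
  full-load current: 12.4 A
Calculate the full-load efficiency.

79.4 %

ω = 2π × 1131/60 = 118.4 rad/s; P_out = τω = 63 × 118.4 = 7459 W
P_in = √3·V_L·I_L·cosφ = 1.732 × 575 × 12.4 × 0.761 = 9398 W
η = P_out / P_in = 7459 / 9398 = 0.794 = 79.4%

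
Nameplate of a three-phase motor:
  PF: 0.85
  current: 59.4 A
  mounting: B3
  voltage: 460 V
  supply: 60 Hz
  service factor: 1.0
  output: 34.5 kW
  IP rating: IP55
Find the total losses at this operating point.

5730 W

P_in = √3·V·I·cosφ = 1.732×460×59.4×0.85 = 40226 W
P_out = 34500 W
Losses = P_in − P_out = 40226 − 34500 = 5726 W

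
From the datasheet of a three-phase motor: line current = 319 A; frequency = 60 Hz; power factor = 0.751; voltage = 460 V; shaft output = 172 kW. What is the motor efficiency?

P_out = 172 kW = 172000 W
P_in = √3·V_L·I_L·cosφ = 1.732 × 460 × 319 × 0.751 = 190869 W
η = P_out / P_in = 172000 / 190869 = 0.901 = 90.1%

90.1 %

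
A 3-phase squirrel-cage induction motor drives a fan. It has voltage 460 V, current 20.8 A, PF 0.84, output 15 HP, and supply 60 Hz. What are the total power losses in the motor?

2730 W

P_in = √3·V·I·cosφ = 1.732×460×20.8×0.84 = 13920 W
P_out = 15×746 = 11190 W
Losses = P_in − P_out = 13920 − 11190 = 2730 W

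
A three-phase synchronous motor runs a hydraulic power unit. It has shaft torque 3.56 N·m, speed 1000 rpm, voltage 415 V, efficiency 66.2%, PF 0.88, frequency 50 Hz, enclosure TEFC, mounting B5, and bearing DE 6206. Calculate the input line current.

0.89 A

ω = 2π×1000/60 = 104.7 rad/s; P_out = τω = 3.56 × 104.7 = 373 W
P_in = P_out / η = 373 / 0.662 = 563 W
I_L = P_in / (√3·V_L·cosφ) = 563 / (1.732 × 415 × 0.88) = 0.89 A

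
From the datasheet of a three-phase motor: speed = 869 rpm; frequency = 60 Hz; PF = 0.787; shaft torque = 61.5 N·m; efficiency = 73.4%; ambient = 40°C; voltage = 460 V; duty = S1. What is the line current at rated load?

12.2 A

ω = 2π×869/60 = 91 rad/s; P_out = τω = 61.5 × 91 = 5597 W
P_in = P_out / η = 5597 / 0.734 = 7625 W
I_L = P_in / (√3·V_L·cosφ) = 7625 / (1.732 × 460 × 0.787) = 12.2 A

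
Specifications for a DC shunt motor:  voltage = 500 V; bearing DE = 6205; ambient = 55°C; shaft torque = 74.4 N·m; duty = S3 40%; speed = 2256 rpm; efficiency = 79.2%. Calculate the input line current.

ω = 2π×2256/60 = 236.2 rad/s; P_out = τω = 74.4 × 236.2 = 17573 W
P_in = P_out / η = 17573 / 0.792 = 22188 W
I = P_in / V = 22188 / 500 = 44.4 A

44.4 A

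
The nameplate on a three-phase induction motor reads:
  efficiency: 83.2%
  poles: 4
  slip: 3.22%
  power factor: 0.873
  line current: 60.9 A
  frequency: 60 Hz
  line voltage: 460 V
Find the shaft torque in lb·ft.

P_in = √3·V·I·cosφ = 1.732 × 460 × 60.9 × 0.873 = 42358 W
P_out = η·P_in = 0.832 × 42358 = 35242 W
n_s = 120×60/4 = 1800 rpm; n = 1800×(1−0.0322) = 1742 rpm
ω = 2π×1742/60 = 182.4 rad/s
τ = P_out/ω = 35242/182.4 = 193.2 N·m
In lb·ft: 193.2/1.356 = 142 lb·ft

142 lb·ft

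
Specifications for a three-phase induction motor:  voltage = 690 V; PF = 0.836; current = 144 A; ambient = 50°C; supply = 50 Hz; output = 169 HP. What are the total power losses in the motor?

P_in = √3·V·I·cosφ = 1.732×690×144×0.836 = 143869 W
P_out = 169×746 = 126074 W
Losses = P_in − P_out = 143869 − 126074 = 17795 W

17.8 kW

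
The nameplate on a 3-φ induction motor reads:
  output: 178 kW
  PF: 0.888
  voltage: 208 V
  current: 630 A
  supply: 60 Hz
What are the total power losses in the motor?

23500 W

P_in = √3·V·I·cosφ = 1.732×208×630×0.888 = 201542 W
P_out = 178000 W
Losses = P_in − P_out = 201542 − 178000 = 23542 W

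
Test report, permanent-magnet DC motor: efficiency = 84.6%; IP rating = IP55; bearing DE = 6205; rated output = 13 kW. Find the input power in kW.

15.4 kW

P_out = 13000 W
P_in = P_out/η = 13000/0.846 = 15366 W = 15.4 kW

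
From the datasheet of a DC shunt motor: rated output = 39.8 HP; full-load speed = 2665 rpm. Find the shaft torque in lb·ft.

P_out = 39.8 × 746 = 29691 W
ω = 2π × 2665/60 = 279.1 rad/s
τ = P_out/ω = 29691/279.1 = 106.4 N·m
In lb·ft: 106.4/1.356 = 78.5 lb·ft

78.5 lb·ft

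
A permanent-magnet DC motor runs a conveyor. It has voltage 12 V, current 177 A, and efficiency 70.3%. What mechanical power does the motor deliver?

P_in = V·I = 12 × 177 = 2124 W
P_out = η·P_in = 0.703 × 2124 = 1493 W

1.49 kW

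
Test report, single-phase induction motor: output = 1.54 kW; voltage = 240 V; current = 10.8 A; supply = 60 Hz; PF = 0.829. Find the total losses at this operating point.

P_in = V·I·cosφ = 240×10.8×0.829 = 2149 W
P_out = 1540 W
Losses = P_in − P_out = 2149 − 1540 = 609 W

609 W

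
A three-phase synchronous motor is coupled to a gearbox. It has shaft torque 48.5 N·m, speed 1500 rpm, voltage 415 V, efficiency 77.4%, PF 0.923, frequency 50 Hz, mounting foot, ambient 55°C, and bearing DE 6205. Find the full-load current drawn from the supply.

14.8 A

ω = 2π×1500/60 = 157.1 rad/s; P_out = τω = 48.5 × 157.1 = 7619 W
P_in = P_out / η = 7619 / 0.774 = 9844 W
I_L = P_in / (√3·V_L·cosφ) = 9844 / (1.732 × 415 × 0.923) = 14.8 A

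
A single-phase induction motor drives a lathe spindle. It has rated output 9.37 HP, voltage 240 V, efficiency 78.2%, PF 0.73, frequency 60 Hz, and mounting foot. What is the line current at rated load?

P_out = 9.37 × 746 = 6990 W
P_in = P_out / η = 6990 / 0.782 = 8939 W
I = P_in / (V·cosφ) = 8939 / (240 × 0.73) = 51 A

51 A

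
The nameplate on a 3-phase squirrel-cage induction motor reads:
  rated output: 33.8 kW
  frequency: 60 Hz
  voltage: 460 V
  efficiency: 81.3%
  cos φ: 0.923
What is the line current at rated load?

P_out = 33.8 kW = 33800 W
P_in = P_out / η = 33800 / 0.813 = 41574 W
I_L = P_in / (√3·V_L·cosφ) = 41574 / (1.732 × 460 × 0.923) = 56.5 A

56.5 A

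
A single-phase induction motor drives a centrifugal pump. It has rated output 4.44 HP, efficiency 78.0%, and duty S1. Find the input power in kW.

4.25 kW

P_out = 4.44 × 746 = 3312 W
P_in = P_out/η = 3312/0.78 = 4246 W = 4.25 kW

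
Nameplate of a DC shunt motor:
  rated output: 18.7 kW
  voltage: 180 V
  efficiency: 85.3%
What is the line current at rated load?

122 A

P_out = 18.7 kW = 18700 W
P_in = P_out / η = 18700 / 0.853 = 21923 W
I = P_in / V = 21923 / 180 = 122 A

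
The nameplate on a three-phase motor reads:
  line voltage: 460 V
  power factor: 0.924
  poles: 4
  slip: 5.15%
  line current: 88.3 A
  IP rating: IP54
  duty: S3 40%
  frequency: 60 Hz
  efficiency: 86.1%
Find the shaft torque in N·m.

313 N·m

P_in = √3·V·I·cosφ = 1.732 × 460 × 88.3 × 0.924 = 65004 W
P_out = η·P_in = 0.861 × 65004 = 55968 W
n_s = 120×60/4 = 1800 rpm; n = 1800×(1−0.0515) = 1707 rpm
ω = 2π×1707/60 = 178.8 rad/s
τ = P_out/ω = 55968/178.8 = 313 N·m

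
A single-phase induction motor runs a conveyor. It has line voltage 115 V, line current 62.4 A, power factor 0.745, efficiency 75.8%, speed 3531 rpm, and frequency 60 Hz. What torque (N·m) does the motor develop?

11 N·m

P_in = V·I·cosφ = 115 × 62.4 × 0.745 = 5346 W
P_out = η·P_in = 0.758 × 5346 = 4052 W
n = 3531 rpm
ω = 2π×3531/60 = 369.8 rad/s
τ = P_out/ω = 4052/369.8 = 11 N·m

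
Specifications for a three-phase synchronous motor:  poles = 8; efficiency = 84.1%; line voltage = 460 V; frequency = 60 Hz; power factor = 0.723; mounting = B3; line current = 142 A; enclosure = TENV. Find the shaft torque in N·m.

P_in = √3·V·I·cosφ = 1.732 × 460 × 142 × 0.723 = 81796 W
P_out = η·P_in = 0.841 × 81796 = 68790 W
n = n_s = 120×60/8 = 900 rpm (synchronous)
ω = 2π×900/60 = 94.25 rad/s
τ = P_out/ω = 68790/94.25 = 730 N·m

730 N·m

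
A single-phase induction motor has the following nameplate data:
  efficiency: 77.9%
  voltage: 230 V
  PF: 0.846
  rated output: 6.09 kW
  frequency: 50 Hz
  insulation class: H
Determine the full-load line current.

40.2 A

P_out = 6.09 kW = 6090 W
P_in = P_out / η = 6090 / 0.779 = 7818 W
I = P_in / (V·cosφ) = 7818 / (230 × 0.846) = 40.2 A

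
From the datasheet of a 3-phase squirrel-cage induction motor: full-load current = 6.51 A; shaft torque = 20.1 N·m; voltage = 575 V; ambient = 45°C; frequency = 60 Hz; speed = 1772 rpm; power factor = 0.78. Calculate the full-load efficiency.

73.8 %

ω = 2π × 1772/60 = 185.6 rad/s; P_out = τω = 20.1 × 185.6 = 3731 W
P_in = √3·V_L·I_L·cosφ = 1.732 × 575 × 6.51 × 0.78 = 5057 W
η = P_out / P_in = 3731 / 5057 = 0.738 = 73.8%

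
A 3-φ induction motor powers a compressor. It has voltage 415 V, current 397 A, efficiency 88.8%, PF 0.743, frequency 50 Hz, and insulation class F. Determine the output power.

188 kW

P_in = √3·V·I·cosφ = 1.732 × 415 × 397 × 0.743 = 212019 W
P_out = η·P_in = 0.888 × 212019 = 188273 W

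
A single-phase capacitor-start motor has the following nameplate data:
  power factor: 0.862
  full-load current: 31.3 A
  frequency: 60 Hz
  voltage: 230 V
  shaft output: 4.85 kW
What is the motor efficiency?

P_out = 4.85 kW = 4850 W
P_in = V·I·cosφ = 230 × 31.3 × 0.862 = 6206 W
η = P_out / P_in = 4850 / 6206 = 0.782 = 78.2%

78.2 %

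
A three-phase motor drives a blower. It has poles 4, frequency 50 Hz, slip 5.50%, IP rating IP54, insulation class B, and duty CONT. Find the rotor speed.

n_s = 120f/p = 120×50/4 = 1500 rpm
n = n_s(1 − s) = 1500 × (1 − 0.055) = 1418 rpm

1418 rpm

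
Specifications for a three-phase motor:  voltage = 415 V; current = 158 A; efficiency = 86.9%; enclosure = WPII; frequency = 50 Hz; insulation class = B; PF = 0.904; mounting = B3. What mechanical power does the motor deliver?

89.2 kW

P_in = √3·V·I·cosφ = 1.732 × 415 × 158 × 0.904 = 102665 W
P_out = η·P_in = 0.869 × 102665 = 89216 W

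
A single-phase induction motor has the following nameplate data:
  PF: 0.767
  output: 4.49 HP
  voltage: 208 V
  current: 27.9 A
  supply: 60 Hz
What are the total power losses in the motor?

P_in = V·I·cosφ = 208×27.9×0.767 = 4451 W
P_out = 4.49×746 = 3350 W
Losses = P_in − P_out = 4451 − 3350 = 1101 W

1.1 kW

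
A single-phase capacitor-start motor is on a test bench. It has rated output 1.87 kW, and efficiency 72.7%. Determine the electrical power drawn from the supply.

2.57 kW

P_out = 1870 W
P_in = P_out/η = 1870/0.727 = 2572 W = 2.57 kW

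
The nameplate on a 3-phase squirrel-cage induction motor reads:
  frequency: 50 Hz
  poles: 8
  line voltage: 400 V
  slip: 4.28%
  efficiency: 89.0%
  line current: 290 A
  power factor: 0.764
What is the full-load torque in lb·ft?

1340 lb·ft

P_in = √3·V·I·cosφ = 1.732 × 400 × 290 × 0.764 = 153497 W
P_out = η·P_in = 0.89 × 153497 = 136612 W
n_s = 120×50/8 = 750 rpm; n = 750×(1−0.0428) = 718 rpm
ω = 2π×718/60 = 75.19 rad/s
τ = P_out/ω = 136612/75.19 = 1817 N·m
In lb·ft: 1817/1.356 = 1340 lb·ft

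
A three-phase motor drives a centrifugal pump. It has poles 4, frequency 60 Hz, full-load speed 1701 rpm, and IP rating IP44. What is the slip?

5.50 %

n_s = 120f/p = 120×60/4 = 1800 rpm
s = (n_s − n)/n_s = (1800 − 1701)/1800 = 0.0550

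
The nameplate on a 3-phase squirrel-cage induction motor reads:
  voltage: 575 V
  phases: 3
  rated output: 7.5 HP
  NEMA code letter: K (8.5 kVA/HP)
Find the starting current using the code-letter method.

S_LR = 8.5 × 7.5 = 63.75 kVA
I_LR = S_LR/(√3·V_L) = 63750/(1.732×575) = 64 A

64 A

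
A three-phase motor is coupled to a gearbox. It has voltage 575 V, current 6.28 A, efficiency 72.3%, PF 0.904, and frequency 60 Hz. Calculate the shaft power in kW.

4.09 kW

P_in = √3·V·I·cosφ = 1.732 × 575 × 6.28 × 0.904 = 5654 W
P_out = η·P_in = 0.723 × 5654 = 4088 W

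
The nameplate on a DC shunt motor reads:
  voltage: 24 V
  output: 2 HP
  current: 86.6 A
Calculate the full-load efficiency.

71.8 %

P_out = 2 × 746 = 1492 W
P_in = V·I = 24 × 86.6 = 2078 W
η = P_out / P_in = 1492 / 2078 = 0.718 = 71.8%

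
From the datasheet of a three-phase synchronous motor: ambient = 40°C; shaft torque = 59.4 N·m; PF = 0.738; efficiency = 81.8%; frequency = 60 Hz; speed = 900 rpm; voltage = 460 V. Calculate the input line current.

11.6 A

ω = 2π×900/60 = 94.25 rad/s; P_out = τω = 59.4 × 94.25 = 5598 W
P_in = P_out / η = 5598 / 0.818 = 6844 W
I_L = P_in / (√3·V_L·cosφ) = 6844 / (1.732 × 460 × 0.738) = 11.6 A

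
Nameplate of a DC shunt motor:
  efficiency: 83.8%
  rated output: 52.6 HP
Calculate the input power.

P_out = 52.6 × 746 = 39240 W
P_in = P_out/η = 39240/0.838 = 46826 W = 46.8 kW

46.8 kW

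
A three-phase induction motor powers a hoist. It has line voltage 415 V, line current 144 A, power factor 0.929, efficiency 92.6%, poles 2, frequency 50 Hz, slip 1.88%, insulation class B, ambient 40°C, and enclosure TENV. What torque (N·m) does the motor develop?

P_in = √3·V·I·cosφ = 1.732 × 415 × 144 × 0.929 = 96156 W
P_out = η·P_in = 0.926 × 96156 = 89040 W
n_s = 120×50/2 = 3000 rpm; n = 3000×(1−0.0188) = 2944 rpm
ω = 2π×2944/60 = 308.3 rad/s
τ = P_out/ω = 89040/308.3 = 289 N·m

289 N·m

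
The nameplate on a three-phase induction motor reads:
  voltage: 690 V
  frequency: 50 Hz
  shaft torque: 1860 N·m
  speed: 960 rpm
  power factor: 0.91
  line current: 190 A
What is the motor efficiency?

ω = 2π × 960/60 = 100.5 rad/s; P_out = τω = 1860 × 100.5 = 186930 W
P_in = √3·V_L·I_L·cosφ = 1.732 × 690 × 190 × 0.91 = 206629 W
η = P_out / P_in = 186930 / 206629 = 0.905 = 90.5%

90.5 %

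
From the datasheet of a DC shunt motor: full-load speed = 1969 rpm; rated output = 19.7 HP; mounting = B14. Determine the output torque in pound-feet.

52.6 lb·ft

P_out = 19.7 × 746 = 14696 W
ω = 2π × 1969/60 = 206.2 rad/s
τ = P_out/ω = 14696/206.2 = 71.27 N·m
In lb·ft: 71.27/1.356 = 52.6 lb·ft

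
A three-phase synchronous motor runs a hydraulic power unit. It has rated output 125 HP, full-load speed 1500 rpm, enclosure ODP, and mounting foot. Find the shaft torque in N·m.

594 N·m

P_out = 125 × 746 = 93250 W
ω = 2π × 1500/60 = 157.1 rad/s
τ = P_out/ω = 93250/157.1 = 594 N·m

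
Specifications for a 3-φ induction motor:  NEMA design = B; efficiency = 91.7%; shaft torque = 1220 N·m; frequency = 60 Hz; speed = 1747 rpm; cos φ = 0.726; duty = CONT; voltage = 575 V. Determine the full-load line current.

ω = 2π×1747/60 = 182.9 rad/s; P_out = τω = 1220 × 182.9 = 223138 W
P_in = P_out / η = 223138 / 0.917 = 243335 W
I_L = P_in / (√3·V_L·cosφ) = 243335 / (1.732 × 575 × 0.726) = 337 A

337 A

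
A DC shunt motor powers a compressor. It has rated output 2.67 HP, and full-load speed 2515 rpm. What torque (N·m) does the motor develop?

7.56 N·m

P_out = 2.67 × 746 = 1992 W
ω = 2π × 2515/60 = 263.4 rad/s
τ = P_out/ω = 1992/263.4 = 7.56 N·m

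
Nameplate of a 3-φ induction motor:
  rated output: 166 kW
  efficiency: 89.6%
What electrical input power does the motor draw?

185 kW

P_out = 166000 W
P_in = P_out/η = 166000/0.896 = 185268 W = 185 kW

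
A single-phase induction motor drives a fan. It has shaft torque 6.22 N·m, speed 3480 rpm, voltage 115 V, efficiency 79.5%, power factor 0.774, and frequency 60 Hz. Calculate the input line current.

ω = 2π×3480/60 = 364.4 rad/s; P_out = τω = 6.22 × 364.4 = 2267 W
P_in = P_out / η = 2267 / 0.795 = 2852 W
I = P_in / (V·cosφ) = 2852 / (115 × 0.774) = 32 A

32 A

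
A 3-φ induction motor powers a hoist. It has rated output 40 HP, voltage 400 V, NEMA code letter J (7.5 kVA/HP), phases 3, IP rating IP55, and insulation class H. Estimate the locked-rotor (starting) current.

433 A

S_LR = 7.5 × 40 = 300 kVA
I_LR = S_LR/(√3·V_L) = 300000/(1.732×400) = 433 A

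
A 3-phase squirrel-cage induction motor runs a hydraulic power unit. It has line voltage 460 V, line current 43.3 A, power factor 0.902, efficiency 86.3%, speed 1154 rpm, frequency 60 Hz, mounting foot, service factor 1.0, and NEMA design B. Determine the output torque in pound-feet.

164 lb·ft

P_in = √3·V·I·cosφ = 1.732 × 460 × 43.3 × 0.902 = 31117 W
P_out = η·P_in = 0.863 × 31117 = 26854 W
n = 1154 rpm
ω = 2π×1154/60 = 120.8 rad/s
τ = P_out/ω = 26854/120.8 = 222.3 N·m
In lb·ft: 222.3/1.356 = 164 lb·ft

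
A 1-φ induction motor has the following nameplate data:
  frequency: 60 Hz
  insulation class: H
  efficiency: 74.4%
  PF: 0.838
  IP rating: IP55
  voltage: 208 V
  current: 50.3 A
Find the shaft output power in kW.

P_in = V·I·cosφ = 208 × 50.3 × 0.838 = 8767 W
P_out = η·P_in = 0.744 × 8767 = 6523 W

6.52 kW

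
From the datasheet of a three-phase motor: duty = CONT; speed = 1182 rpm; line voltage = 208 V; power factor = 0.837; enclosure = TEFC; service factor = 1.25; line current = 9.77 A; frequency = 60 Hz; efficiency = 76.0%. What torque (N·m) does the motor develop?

18.1 N·m

P_in = √3·V·I·cosφ = 1.732 × 208 × 9.77 × 0.837 = 2946 W
P_out = η·P_in = 0.76 × 2946 = 2239 W
n = 1182 rpm
ω = 2π×1182/60 = 123.8 rad/s
τ = P_out/ω = 2239/123.8 = 18.1 N·m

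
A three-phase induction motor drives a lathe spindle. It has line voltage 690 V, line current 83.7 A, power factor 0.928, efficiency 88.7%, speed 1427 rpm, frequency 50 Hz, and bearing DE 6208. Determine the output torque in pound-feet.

406 lb·ft

P_in = √3·V·I·cosφ = 1.732 × 690 × 83.7 × 0.928 = 92826 W
P_out = η·P_in = 0.887 × 92826 = 82337 W
n = 1427 rpm
ω = 2π×1427/60 = 149.4 rad/s
τ = P_out/ω = 82337/149.4 = 551.1 N·m
In lb·ft: 551.1/1.356 = 406 lb·ft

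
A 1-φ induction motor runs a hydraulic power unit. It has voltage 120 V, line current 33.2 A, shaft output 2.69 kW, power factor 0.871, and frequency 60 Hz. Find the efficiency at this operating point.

77.5 %

P_out = 2.69 kW = 2690 W
P_in = V·I·cosφ = 120 × 33.2 × 0.871 = 3470 W
η = P_out / P_in = 2690 / 3470 = 0.775 = 77.5%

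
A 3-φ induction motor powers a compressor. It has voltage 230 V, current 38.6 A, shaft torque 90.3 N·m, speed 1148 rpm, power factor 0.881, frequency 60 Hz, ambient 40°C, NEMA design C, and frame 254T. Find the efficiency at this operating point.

ω = 2π × 1148/60 = 120.2 rad/s; P_out = τω = 90.3 × 120.2 = 10854 W
P_in = √3·V_L·I_L·cosφ = 1.732 × 230 × 38.6 × 0.881 = 13547 W
η = P_out / P_in = 10854 / 13547 = 0.801 = 80.1%

80.1 %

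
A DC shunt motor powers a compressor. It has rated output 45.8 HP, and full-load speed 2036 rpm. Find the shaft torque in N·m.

160 N·m

P_out = 45.8 × 746 = 34167 W
ω = 2π × 2036/60 = 213.2 rad/s
τ = P_out/ω = 34167/213.2 = 160 N·m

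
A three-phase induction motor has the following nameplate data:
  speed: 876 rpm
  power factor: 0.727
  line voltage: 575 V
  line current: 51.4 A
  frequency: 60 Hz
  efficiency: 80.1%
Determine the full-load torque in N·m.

325 N·m

P_in = √3·V·I·cosφ = 1.732 × 575 × 51.4 × 0.727 = 37215 W
P_out = η·P_in = 0.801 × 37215 = 29809 W
n = 876 rpm
ω = 2π×876/60 = 91.73 rad/s
τ = P_out/ω = 29809/91.73 = 325 N·m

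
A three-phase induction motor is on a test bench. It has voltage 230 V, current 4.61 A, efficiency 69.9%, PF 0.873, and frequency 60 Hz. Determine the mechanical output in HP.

P_in = √3·V·I·cosφ = 1.732 × 230 × 4.61 × 0.873 = 1603 W
P_out = η·P_in = 0.699 × 1603 = 1120 W
= 1120/746 = 1.5 HP

1.5 HP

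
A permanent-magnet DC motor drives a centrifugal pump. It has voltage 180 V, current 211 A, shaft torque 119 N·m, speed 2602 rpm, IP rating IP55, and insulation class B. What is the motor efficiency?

ω = 2π × 2602/60 = 272.5 rad/s; P_out = τω = 119 × 272.5 = 32428 W
P_in = V·I = 180 × 211 = 37980 W
η = P_out / P_in = 32428 / 37980 = 0.854 = 85.4%

85.4 %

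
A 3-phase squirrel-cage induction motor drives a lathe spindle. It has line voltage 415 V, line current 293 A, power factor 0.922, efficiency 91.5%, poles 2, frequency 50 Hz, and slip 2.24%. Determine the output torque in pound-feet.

427 lb·ft

P_in = √3·V·I·cosφ = 1.732 × 415 × 293 × 0.922 = 194176 W
P_out = η·P_in = 0.915 × 194176 = 177671 W
n_s = 120×50/2 = 3000 rpm; n = 3000×(1−0.0224) = 2933 rpm
ω = 2π×2933/60 = 307.1 rad/s
τ = P_out/ω = 177671/307.1 = 578.5 N·m
In lb·ft: 578.5/1.356 = 427 lb·ft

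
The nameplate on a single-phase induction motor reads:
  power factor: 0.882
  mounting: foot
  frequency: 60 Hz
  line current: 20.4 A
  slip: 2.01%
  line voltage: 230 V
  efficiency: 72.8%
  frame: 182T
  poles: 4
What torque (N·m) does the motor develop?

P_in = V·I·cosφ = 230 × 20.4 × 0.882 = 4138 W
P_out = η·P_in = 0.728 × 4138 = 3012 W
n_s = 120×60/4 = 1800 rpm; n = 1800×(1−0.0201) = 1764 rpm
ω = 2π×1764/60 = 184.7 rad/s
τ = P_out/ω = 3012/184.7 = 16.3 N·m

16.3 N·m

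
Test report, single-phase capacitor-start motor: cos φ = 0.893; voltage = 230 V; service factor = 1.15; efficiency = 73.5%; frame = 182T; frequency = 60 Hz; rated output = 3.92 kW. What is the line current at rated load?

26 A

P_out = 3.92 kW = 3920 W
P_in = P_out / η = 3920 / 0.735 = 5333 W
I = P_in / (V·cosφ) = 5333 / (230 × 0.893) = 26 A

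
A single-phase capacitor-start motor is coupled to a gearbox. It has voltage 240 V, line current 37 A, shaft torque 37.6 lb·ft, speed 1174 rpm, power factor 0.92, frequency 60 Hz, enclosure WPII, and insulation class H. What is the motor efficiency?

τ = 37.6 lb·ft × 1.356 = 50.99 N·m
ω = 2π × 1174/60 = 122.9 rad/s; P_out = τω = 50.99 × 122.9 = 6267 W
P_in = V·I·cosφ = 240 × 37 × 0.92 = 8170 W
η = P_out / P_in = 6267 / 8170 = 0.767 = 76.7%

76.7 %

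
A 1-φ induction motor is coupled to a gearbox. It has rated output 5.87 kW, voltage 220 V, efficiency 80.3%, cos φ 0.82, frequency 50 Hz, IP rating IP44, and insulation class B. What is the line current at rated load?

40.5 A

P_out = 5.87 kW = 5870 W
P_in = P_out / η = 5870 / 0.803 = 7310 W
I = P_in / (V·cosφ) = 7310 / (220 × 0.82) = 40.5 A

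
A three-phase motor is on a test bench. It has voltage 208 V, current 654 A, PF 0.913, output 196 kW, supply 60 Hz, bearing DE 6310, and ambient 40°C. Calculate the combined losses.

19100 W

P_in = √3·V·I·cosφ = 1.732×208×654×0.913 = 215110 W
P_out = 196000 W
Losses = P_in − P_out = 215110 − 196000 = 19110 W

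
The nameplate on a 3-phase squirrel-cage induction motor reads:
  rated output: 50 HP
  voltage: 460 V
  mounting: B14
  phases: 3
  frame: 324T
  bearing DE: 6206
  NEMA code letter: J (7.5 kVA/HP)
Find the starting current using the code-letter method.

S_LR = 7.5 × 50 = 375 kVA
I_LR = S_LR/(√3·V_L) = 375000/(1.732×460) = 471 A

471 A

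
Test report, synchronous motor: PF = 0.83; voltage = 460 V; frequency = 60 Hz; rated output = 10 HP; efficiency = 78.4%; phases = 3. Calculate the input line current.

14.4 A

P_out = 10 × 746 = 7460 W
P_in = P_out / η = 7460 / 0.784 = 9515 W
I_L = P_in / (√3·V_L·cosφ) = 9515 / (1.732 × 460 × 0.83) = 14.4 A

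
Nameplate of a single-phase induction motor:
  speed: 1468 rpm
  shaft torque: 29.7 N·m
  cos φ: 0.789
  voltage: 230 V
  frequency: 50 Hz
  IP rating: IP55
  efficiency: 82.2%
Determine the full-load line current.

30.6 A

ω = 2π×1468/60 = 153.7 rad/s; P_out = τω = 29.7 × 153.7 = 4565 W
P_in = P_out / η = 4565 / 0.822 = 5554 W
I = P_in / (V·cosφ) = 5554 / (230 × 0.789) = 30.6 A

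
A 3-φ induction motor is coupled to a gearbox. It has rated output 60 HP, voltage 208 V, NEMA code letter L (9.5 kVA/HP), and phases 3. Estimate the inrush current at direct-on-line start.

1580 A

S_LR = 9.5 × 60 = 570 kVA
I_LR = S_LR/(√3·V_L) = 570000/(1.732×208) = 1580 A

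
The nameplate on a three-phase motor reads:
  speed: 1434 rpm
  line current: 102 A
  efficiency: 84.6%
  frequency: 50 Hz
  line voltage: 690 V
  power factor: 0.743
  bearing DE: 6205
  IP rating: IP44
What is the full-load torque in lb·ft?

376 lb·ft

P_in = √3·V·I·cosφ = 1.732 × 690 × 102 × 0.743 = 90570 W
P_out = η·P_in = 0.846 × 90570 = 76622 W
n = 1434 rpm
ω = 2π×1434/60 = 150.2 rad/s
τ = P_out/ω = 76622/150.2 = 510.1 N·m
In lb·ft: 510.1/1.356 = 376 lb·ft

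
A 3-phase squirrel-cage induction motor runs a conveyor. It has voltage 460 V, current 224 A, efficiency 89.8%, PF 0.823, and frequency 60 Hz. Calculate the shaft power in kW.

132 kW

P_in = √3·V·I·cosφ = 1.732 × 460 × 224 × 0.823 = 146877 W
P_out = η·P_in = 0.898 × 146877 = 131896 W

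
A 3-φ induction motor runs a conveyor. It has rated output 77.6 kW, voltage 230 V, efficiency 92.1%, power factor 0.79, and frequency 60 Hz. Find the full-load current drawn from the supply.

268 A

P_out = 77.6 kW = 77600 W
P_in = P_out / η = 77600 / 0.921 = 84256 W
I_L = P_in / (√3·V_L·cosφ) = 84256 / (1.732 × 230 × 0.79) = 268 A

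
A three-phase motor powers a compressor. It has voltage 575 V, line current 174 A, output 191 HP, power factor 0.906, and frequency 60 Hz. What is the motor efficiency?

90.8 %

P_out = 191 × 746 = 142486 W
P_in = √3·V_L·I_L·cosφ = 1.732 × 575 × 174 × 0.906 = 156998 W
η = P_out / P_in = 142486 / 156998 = 0.908 = 90.8%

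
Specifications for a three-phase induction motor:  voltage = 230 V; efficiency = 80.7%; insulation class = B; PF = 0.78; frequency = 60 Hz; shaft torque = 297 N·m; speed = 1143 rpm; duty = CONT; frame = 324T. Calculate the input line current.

ω = 2π×1143/60 = 119.7 rad/s; P_out = τω = 297 × 119.7 = 35551 W
P_in = P_out / η = 35551 / 0.807 = 44053 W
I_L = P_in / (√3·V_L·cosφ) = 44053 / (1.732 × 230 × 0.78) = 142 A

142 A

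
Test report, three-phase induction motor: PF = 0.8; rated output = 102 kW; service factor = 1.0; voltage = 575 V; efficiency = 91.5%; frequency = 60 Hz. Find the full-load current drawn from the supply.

P_out = 102 kW = 102000 W
P_in = P_out / η = 102000 / 0.915 = 111475 W
I_L = P_in / (√3·V_L·cosφ) = 111475 / (1.732 × 575 × 0.8) = 140 A

140 A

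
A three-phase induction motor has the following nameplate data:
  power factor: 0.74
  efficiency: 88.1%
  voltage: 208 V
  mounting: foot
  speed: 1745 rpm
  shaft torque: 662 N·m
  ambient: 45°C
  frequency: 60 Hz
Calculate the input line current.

ω = 2π×1745/60 = 182.7 rad/s; P_out = τω = 662 × 182.7 = 120947 W
P_in = P_out / η = 120947 / 0.881 = 137284 W
I_L = P_in / (√3·V_L·cosφ) = 137284 / (1.732 × 208 × 0.74) = 515 A

515 A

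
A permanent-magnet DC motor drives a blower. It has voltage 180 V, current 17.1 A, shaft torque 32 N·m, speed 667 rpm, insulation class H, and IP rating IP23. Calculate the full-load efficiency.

ω = 2π × 667/60 = 69.85 rad/s; P_out = τω = 32 × 69.85 = 2235 W
P_in = V·I = 180 × 17.1 = 3078 W
η = P_out / P_in = 2235 / 3078 = 0.726 = 72.6%

72.6 %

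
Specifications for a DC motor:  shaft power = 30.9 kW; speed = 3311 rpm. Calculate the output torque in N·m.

ω = 2π × 3311/60 = 346.7 rad/s
τ = P/ω = 30900/346.7 = 89.1 N·m

89.1 N·m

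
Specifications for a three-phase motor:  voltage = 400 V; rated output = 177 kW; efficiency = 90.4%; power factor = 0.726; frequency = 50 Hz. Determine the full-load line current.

389 A

P_out = 177 kW = 177000 W
P_in = P_out / η = 177000 / 0.904 = 195796 W
I_L = P_in / (√3·V_L·cosφ) = 195796 / (1.732 × 400 × 0.726) = 389 A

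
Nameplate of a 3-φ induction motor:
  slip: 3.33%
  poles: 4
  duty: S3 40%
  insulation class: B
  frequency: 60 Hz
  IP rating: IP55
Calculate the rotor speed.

1740 rpm

n_s = 120f/p = 120×60/4 = 1800 rpm
n = n_s(1 − s) = 1800 × (1 − 0.0333) = 1740 rpm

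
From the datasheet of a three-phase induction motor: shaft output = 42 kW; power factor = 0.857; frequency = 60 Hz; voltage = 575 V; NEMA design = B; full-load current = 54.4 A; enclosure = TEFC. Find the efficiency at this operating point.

P_out = 42 kW = 42000 W
P_in = √3·V_L·I_L·cosφ = 1.732 × 575 × 54.4 × 0.857 = 46430 W
η = P_out / P_in = 42000 / 46430 = 0.905 = 90.5%

90.5 %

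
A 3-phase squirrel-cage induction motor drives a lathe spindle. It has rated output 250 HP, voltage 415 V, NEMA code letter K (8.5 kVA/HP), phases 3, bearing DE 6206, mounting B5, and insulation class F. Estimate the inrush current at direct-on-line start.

2960 A

S_LR = 8.5 × 250 = 2125 kVA
I_LR = S_LR/(√3·V_L) = 2125000/(1.732×415) = 2960 A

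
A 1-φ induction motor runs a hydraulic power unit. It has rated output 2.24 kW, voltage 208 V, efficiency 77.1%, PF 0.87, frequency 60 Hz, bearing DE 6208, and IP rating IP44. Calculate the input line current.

16.1 A

P_out = 2.24 kW = 2240 W
P_in = P_out / η = 2240 / 0.771 = 2905 W
I = P_in / (V·cosφ) = 2905 / (208 × 0.87) = 16.1 A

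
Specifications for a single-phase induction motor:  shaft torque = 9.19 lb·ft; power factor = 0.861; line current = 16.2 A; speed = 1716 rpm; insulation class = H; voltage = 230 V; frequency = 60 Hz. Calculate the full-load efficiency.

τ = 9.19 lb·ft × 1.356 = 12.46 N·m
ω = 2π × 1716/60 = 179.7 rad/s; P_out = τω = 12.46 × 179.7 = 2239 W
P_in = V·I·cosφ = 230 × 16.2 × 0.861 = 3208 W
η = P_out / P_in = 2239 / 3208 = 0.698 = 69.8%

69.8 %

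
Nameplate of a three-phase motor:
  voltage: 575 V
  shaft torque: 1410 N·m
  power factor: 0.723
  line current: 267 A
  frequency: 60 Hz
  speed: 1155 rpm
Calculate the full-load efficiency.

ω = 2π × 1155/60 = 121 rad/s; P_out = τω = 1410 × 121 = 170610 W
P_in = √3·V_L·I_L·cosφ = 1.732 × 575 × 267 × 0.723 = 192250 W
η = P_out / P_in = 170610 / 192250 = 0.887 = 88.7%

88.7 %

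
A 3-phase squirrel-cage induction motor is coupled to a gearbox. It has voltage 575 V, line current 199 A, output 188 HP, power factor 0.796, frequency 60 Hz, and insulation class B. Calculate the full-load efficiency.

P_out = 188 × 746 = 140248 W
P_in = √3·V_L·I_L·cosφ = 1.732 × 575 × 199 × 0.796 = 157755 W
η = P_out / P_in = 140248 / 157755 = 0.889 = 88.9%

88.9 %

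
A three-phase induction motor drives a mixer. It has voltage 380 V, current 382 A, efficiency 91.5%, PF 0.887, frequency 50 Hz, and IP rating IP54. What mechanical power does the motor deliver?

204 kW

P_in = √3·V·I·cosφ = 1.732 × 380 × 382 × 0.887 = 223007 W
P_out = η·P_in = 0.915 × 223007 = 204051 W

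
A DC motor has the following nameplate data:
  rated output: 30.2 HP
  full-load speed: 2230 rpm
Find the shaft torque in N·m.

96.5 N·m

P_out = 30.2 × 746 = 22529 W
ω = 2π × 2230/60 = 233.5 rad/s
τ = P_out/ω = 22529/233.5 = 96.5 N·m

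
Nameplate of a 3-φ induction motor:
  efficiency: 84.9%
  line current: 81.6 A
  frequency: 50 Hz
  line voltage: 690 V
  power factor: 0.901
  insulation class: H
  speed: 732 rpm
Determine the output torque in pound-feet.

P_in = √3·V·I·cosφ = 1.732 × 690 × 81.6 × 0.901 = 87864 W
P_out = η·P_in = 0.849 × 87864 = 74597 W
n = 732 rpm
ω = 2π×732/60 = 76.65 rad/s
τ = P_out/ω = 74597/76.65 = 973.2 N·m
In lb·ft: 973.2/1.356 = 718 lb·ft

718 lb·ft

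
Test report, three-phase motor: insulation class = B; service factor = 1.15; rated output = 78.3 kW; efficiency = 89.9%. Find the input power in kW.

P_out = 78300 W
P_in = P_out/η = 78300/0.899 = 87097 W = 87.1 kW

87.1 kW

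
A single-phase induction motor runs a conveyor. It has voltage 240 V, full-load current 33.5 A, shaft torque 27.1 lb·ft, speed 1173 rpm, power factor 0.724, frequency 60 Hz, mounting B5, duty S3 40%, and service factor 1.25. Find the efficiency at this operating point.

77.5 %

τ = 27.1 lb·ft × 1.356 = 36.75 N·m
ω = 2π × 1173/60 = 122.8 rad/s; P_out = τω = 36.75 × 122.8 = 4513 W
P_in = V·I·cosφ = 240 × 33.5 × 0.724 = 5821 W
η = P_out / P_in = 4513 / 5821 = 0.775 = 77.5%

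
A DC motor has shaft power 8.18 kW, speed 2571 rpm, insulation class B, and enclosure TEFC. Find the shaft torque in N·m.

30.4 N·m

ω = 2π × 2571/60 = 269.2 rad/s
τ = P/ω = 8180/269.2 = 30.4 N·m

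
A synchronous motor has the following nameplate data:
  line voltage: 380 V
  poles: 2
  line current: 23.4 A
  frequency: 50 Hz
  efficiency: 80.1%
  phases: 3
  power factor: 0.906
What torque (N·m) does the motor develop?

P_in = √3·V·I·cosφ = 1.732 × 380 × 23.4 × 0.906 = 13953 W
P_out = η·P_in = 0.801 × 13953 = 11176 W
n = n_s = 120×50/2 = 3000 rpm (synchronous)
ω = 2π×3000/60 = 314.2 rad/s
τ = P_out/ω = 11176/314.2 = 35.6 N·m

35.6 N·m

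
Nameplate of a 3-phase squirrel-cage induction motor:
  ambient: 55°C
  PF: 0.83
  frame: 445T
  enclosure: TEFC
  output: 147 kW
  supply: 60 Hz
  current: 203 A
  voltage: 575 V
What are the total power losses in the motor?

20800 W

P_in = √3·V·I·cosφ = 1.732×575×203×0.83 = 167799 W
P_out = 147000 W
Losses = P_in − P_out = 167799 − 147000 = 20799 W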